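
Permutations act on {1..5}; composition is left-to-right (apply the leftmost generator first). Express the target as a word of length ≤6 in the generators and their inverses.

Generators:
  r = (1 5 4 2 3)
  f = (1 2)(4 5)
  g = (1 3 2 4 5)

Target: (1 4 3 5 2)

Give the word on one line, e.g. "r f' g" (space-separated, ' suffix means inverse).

r' r' r' f' f'

  after r': (1 3 2 4 5)
  after r': (1 2 5 3 4)
  after r': (1 4 3 5 2)
  after f': (1 5)(3 4)
  after f': (1 4 3 5 2)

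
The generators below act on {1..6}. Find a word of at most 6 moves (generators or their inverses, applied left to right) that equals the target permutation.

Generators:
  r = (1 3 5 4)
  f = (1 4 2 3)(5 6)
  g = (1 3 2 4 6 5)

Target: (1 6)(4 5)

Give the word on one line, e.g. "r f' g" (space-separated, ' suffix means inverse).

g f f g

  after g: (1 3 2 4 6 5)
  after f: (4 5)
  after f: (1 4 6 5 2 3)
  after g: (1 6)(4 5)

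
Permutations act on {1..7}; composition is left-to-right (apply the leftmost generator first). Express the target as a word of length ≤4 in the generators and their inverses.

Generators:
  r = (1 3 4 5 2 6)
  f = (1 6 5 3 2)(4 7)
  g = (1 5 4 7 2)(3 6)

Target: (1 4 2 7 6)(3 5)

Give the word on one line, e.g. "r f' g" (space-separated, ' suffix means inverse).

  after g': (1 2 7 4 5)(3 6)
  after g': (1 7 5 2 4)
  after f': (1 4 2 7 6)(3 5)

g' g' f'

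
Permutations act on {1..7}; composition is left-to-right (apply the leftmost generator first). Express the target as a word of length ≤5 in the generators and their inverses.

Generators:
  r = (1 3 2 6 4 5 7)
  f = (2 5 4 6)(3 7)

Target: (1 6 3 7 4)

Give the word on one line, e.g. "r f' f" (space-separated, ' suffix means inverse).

  after f': (2 6 4 5)(3 7)
  after r: (1 3)(2 4 7)(5 6)
  after r: (1 2 5 4)(6 7)
  after f': (1 6 3 7 4)

f' r r f'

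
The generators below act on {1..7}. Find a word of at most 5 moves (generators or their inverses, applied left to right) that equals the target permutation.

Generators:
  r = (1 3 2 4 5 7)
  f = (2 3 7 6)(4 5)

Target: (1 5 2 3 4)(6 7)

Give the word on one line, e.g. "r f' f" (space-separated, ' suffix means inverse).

r' r' r' f'

  after r': (1 7 5 4 2 3)
  after r': (1 5 2)(3 7 4)
  after r': (1 4)(2 7)(3 5)
  after f': (1 5 2 3 4)(6 7)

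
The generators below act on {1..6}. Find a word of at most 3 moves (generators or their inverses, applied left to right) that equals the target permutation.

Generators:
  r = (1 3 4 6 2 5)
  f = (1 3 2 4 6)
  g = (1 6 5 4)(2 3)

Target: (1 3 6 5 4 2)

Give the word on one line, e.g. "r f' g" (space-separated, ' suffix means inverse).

g' r'

  after g': (1 4 5 6)(2 3)
  after r': (1 3 6 5 4 2)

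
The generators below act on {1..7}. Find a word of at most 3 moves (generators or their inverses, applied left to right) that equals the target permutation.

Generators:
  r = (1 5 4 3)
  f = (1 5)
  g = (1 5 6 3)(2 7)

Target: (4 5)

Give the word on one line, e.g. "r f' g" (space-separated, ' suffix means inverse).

  after r': (1 3 4 5)
  after f: (1 3 4)
  after r: (4 5)

r' f r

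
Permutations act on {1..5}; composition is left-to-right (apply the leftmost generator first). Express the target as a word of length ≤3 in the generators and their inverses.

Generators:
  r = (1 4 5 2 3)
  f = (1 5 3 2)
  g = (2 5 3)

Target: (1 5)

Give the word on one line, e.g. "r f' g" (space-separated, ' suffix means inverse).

r' f r'

  after r': (1 3 2 5 4)
  after f: (1 2 3)(4 5)
  after r': (1 5)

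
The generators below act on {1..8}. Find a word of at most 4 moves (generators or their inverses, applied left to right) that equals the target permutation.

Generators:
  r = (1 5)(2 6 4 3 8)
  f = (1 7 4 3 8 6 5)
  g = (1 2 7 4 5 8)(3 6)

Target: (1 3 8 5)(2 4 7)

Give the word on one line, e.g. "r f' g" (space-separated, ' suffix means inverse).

  after f: (1 7 4 3 8 6 5)
  after g: (1 4 6 8 3)(2 7 5)
  after r': (1 6 3 5 8 4 2 7)
  after g: (1 3 8 5)(2 4 7)

f g r' g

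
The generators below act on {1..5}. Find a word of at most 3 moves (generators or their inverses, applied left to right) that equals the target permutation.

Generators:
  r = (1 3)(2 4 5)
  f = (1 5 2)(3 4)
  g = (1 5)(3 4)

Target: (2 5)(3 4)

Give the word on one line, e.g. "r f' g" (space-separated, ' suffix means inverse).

  after f': (1 2 5)(3 4)
  after g: (1 2)
  after f: (2 5)(3 4)

f' g f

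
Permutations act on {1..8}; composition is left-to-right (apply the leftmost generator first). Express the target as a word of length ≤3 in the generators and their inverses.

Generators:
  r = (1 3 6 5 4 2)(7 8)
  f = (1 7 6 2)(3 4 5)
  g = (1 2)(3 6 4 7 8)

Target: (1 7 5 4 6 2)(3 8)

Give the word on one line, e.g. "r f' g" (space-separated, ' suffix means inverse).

  after g': (1 2)(3 8 7 4 6)
  after r': (1 4 3 7 5 6)
  after g: (1 7 5 4 6 2)(3 8)

g' r' g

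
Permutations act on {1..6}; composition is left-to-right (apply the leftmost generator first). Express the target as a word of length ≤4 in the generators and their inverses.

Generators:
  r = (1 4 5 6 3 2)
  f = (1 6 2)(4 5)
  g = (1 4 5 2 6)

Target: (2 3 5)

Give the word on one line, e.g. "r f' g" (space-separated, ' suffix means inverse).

  after r: (1 4 5 6 3 2)
  after f: (1 5 2 6 3)
  after r: (1 6 2 3 4 5)
  after f': (2 3 5)

r f r f'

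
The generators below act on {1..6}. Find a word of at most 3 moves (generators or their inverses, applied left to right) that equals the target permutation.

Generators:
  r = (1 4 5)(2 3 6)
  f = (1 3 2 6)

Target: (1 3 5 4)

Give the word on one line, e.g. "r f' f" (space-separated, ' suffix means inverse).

f' r'

  after f': (1 6 2 3)
  after r': (1 3 5 4)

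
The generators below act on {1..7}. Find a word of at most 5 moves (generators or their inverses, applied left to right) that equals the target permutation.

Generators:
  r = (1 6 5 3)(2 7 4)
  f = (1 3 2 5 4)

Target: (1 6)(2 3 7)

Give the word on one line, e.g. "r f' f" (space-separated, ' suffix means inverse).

  after f': (1 4 5 2 3)
  after f': (1 5 3 4 2)
  after r': (1 6)(2 3 7)

f' f' r'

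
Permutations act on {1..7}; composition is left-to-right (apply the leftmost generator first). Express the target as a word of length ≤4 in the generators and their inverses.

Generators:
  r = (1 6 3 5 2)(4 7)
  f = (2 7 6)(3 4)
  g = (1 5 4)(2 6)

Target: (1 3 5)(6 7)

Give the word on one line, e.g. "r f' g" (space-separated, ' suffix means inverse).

f g' f'

  after f: (2 7 6)(3 4)
  after g': (1 4 3 5)(2 7)
  after f': (1 3 5)(6 7)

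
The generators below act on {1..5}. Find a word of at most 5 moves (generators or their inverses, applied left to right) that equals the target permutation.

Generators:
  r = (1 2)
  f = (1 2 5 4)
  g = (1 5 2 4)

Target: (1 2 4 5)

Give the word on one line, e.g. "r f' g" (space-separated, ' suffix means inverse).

g' f' g

  after g': (1 4 2 5)
  after f': (1 5 4)
  after g: (1 2 4 5)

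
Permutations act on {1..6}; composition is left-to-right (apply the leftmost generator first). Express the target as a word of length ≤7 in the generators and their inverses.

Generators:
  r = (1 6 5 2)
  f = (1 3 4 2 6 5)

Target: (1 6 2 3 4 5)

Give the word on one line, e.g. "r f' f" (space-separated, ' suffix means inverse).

  after f: (1 3 4 2 6 5)
  after r: (1 3 4)(2 5 6)
  after f': (2 6 4 5)
  after r': (1 2)(4 6)
  after f: (1 6 2 3 4 5)

f r f' r' f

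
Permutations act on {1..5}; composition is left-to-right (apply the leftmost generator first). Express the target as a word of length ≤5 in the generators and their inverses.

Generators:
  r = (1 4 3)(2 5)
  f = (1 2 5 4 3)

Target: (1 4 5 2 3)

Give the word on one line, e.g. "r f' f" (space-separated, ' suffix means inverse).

  after r': (1 3 4)(2 5)
  after f: (2 4)
  after r: (1 4 5 2 3)

r' f r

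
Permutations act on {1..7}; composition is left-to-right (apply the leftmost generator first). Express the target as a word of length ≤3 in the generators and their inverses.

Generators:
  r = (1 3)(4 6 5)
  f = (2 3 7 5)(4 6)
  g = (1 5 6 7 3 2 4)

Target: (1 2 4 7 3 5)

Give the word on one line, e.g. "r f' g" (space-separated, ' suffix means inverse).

r g

  after r: (1 3)(4 6 5)
  after g: (1 2 4 7 3 5)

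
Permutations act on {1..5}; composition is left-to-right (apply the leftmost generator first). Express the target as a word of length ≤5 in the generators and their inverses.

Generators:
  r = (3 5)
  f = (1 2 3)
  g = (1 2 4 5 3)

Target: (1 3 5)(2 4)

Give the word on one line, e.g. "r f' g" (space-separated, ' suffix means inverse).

  after f: (1 2 3)
  after r': (1 2 5 3)
  after f': (2 5)
  after g': (1 3 5)(2 4)

f r' f' g'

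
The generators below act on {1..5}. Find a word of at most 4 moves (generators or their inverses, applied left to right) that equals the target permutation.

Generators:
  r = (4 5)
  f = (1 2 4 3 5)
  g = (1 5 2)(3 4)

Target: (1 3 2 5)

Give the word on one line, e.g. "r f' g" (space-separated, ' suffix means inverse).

g f'

  after g: (1 5 2)(3 4)
  after f': (1 3 2 5)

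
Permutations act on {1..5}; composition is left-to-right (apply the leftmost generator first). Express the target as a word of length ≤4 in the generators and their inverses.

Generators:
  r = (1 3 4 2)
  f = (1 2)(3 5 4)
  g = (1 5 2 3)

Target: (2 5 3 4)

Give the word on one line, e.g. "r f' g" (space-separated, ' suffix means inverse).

  after f: (1 2)(3 5 4)
  after g: (1 3 2 5 4)
  after r': (2 5 3 4)

f g r'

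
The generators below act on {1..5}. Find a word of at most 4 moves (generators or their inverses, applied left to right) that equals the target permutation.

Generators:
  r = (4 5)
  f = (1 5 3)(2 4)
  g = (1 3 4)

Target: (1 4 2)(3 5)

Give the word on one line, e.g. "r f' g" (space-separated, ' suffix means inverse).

  after f': (1 3 5)(2 4)
  after g: (1 4 2)(3 5)

f' g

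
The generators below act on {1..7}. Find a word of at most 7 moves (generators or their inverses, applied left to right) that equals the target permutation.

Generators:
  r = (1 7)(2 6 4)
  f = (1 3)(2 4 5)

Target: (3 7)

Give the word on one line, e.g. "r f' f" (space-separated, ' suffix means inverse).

r' f f f r

  after r': (1 7)(2 4 6)
  after f: (1 7 3)(2 5)(4 6)
  after f: (1 7)(4 6 5)
  after f: (1 7 3)(2 4 6)
  after r: (3 7)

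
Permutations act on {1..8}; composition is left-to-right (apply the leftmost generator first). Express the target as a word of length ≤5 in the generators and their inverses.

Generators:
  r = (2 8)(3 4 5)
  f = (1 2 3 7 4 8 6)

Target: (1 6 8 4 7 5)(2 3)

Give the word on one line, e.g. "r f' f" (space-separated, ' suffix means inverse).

  after f: (1 2 3 7 4 8 6)
  after r': (1 8 6)(2 5 4)(3 7)
  after r': (1 2 4 8 6)(3 7 5)
  after f': (2 7 5)
  after f': (1 6 8 4 7 5)(2 3)

f r' r' f' f'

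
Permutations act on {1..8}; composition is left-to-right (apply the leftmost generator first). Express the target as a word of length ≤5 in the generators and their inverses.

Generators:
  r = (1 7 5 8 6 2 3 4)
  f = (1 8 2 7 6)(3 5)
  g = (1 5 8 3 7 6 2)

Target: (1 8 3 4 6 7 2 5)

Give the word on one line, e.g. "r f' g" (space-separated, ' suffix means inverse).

  after r: (1 7 5 8 6 2 3 4)
  after g': (1 3 4 2 8 7)
  after g': (1 8 3 4 6 7 2 5)

r g' g'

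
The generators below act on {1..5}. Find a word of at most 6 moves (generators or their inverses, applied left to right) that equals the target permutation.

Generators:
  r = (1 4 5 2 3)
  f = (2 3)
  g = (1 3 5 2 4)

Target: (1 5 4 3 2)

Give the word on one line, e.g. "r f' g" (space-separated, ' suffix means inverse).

r g' r g

  after r: (1 4 5 2 3)
  after g': (1 2)(3 4)
  after r: (1 3 5 2 4)
  after g: (1 5 4 3 2)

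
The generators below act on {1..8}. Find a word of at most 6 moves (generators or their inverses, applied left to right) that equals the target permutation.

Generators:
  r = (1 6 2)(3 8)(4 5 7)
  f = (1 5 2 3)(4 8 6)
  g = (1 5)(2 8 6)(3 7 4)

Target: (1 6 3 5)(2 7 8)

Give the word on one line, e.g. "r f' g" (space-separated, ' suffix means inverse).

  after g': (1 5)(2 6 8)(3 4 7)
  after g': (2 8 6)(3 7 4)
  after r': (1 2 3 5 4 8)
  after g: (1 8 5 3)(2 7 4 6)
  after f: (1 6 3 5)(2 7 8)

g' g' r' g f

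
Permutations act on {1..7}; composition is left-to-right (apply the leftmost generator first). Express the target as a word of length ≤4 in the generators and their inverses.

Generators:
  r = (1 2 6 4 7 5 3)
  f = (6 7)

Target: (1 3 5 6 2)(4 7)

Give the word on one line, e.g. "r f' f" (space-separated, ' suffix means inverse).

  after r': (1 3 5 7 4 6 2)
  after f: (1 3 5 6 2)(4 7)

r' f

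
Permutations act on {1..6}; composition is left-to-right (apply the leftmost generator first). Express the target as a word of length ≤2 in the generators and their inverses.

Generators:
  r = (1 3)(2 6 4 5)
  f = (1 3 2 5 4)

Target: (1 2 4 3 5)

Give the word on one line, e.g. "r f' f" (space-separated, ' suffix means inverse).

f f

  after f: (1 3 2 5 4)
  after f: (1 2 4 3 5)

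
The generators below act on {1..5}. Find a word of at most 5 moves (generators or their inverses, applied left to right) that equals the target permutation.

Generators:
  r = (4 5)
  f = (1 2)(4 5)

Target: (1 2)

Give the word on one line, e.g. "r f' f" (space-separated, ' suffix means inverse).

f r f f

  after f: (1 2)(4 5)
  after r: (1 2)
  after f: (4 5)
  after f: (1 2)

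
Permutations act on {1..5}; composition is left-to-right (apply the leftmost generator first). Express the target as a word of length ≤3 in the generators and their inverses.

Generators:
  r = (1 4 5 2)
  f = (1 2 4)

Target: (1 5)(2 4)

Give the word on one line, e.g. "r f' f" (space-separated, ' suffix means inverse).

  after r: (1 4 5 2)
  after r: (1 5)(2 4)

r r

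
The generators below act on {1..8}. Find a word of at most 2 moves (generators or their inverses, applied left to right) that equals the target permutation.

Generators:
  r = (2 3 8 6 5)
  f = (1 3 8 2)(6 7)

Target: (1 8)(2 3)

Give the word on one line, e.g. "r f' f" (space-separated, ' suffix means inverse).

  after f: (1 3 8 2)(6 7)
  after f: (1 8)(2 3)

f f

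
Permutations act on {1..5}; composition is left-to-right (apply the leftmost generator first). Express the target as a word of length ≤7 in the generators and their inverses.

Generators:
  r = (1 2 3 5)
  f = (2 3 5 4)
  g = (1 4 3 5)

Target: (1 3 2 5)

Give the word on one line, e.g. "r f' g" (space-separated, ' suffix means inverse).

f' g' f' g f'

  after f': (2 4 5 3)
  after g': (1 5 4 3 2)
  after f': (1 3 4 2)
  after g: (1 5)(2 4)
  after f': (1 3 2 5)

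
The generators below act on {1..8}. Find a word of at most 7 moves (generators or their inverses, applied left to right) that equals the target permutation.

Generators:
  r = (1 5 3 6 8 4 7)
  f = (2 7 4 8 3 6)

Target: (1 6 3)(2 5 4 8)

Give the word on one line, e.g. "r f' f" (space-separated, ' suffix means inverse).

  after r': (1 7 4 8 6 3 5)
  after f': (1 2 6 8 3 5)
  after f': (1 6 4 7 2 3 5)
  after r': (1 3)(2 5 7)(6 8)
  after f: (1 6 3)(2 5 4 8)

r' f' f' r' f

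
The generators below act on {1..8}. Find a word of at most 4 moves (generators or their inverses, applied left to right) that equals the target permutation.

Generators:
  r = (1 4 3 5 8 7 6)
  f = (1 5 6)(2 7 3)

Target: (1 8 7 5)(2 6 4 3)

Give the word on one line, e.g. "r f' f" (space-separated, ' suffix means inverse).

f r

  after f: (1 5 6)(2 7 3)
  after r: (1 8 7 5)(2 6 4 3)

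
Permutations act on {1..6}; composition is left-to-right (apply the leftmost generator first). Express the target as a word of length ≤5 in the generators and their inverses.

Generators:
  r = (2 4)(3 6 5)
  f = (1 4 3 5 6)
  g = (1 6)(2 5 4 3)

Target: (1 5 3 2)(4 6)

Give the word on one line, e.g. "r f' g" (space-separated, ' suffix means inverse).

f' g f g'

  after f': (1 6 5 3 4)
  after g: (2 5)(4 6)
  after f: (1 4)(2 6 3 5)
  after g': (1 5 3 2)(4 6)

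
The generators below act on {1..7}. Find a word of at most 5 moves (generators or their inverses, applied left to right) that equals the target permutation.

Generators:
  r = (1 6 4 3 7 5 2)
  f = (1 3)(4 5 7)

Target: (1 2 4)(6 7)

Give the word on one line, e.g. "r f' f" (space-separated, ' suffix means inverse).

f' r' r' r' r'

  after f': (1 3)(4 7 5)
  after r': (1 4 3 2 5 6)
  after r': (1 6 2 7 3 5)
  after r': (2 3 7 4 6 5)
  after r': (1 2 4)(6 7)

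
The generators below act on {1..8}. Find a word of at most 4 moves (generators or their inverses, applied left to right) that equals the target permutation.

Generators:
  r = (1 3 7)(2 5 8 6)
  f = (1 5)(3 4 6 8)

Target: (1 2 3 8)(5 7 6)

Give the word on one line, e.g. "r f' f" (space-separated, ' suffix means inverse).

f r' f' f'

  after f: (1 5)(3 4 6 8)
  after r': (1 2 6 5 7 3 4 8)
  after f': (1 2 4 6)(5 7 8)
  after f': (1 2 3 8)(5 7 6)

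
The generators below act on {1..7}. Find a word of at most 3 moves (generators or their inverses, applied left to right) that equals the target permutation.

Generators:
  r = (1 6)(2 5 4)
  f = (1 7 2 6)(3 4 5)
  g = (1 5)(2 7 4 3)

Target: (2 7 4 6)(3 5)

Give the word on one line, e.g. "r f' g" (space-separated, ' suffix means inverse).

  after r': (1 6)(2 4 5)
  after g': (1 6 5 3 4)(2 7)
  after r': (2 7 4 6)(3 5)

r' g' r'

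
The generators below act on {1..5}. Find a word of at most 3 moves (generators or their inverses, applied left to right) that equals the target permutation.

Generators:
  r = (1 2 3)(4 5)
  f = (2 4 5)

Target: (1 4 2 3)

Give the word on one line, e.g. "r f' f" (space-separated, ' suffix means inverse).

r f

  after r: (1 2 3)(4 5)
  after f: (1 4 2 3)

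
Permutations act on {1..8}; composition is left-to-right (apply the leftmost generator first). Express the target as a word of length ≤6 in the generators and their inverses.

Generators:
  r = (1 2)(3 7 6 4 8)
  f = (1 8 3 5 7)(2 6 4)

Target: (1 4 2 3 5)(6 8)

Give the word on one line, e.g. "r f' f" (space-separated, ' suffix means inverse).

  after f': (1 7 5 3 8)(2 4 6)
  after r: (1 6)(2 8)(5 7)
  after r: (1 4 8)(2 3 7 5 6)
  after f': (1 6 4)(2 8 7 3 5)
  after r: (1 4 2 3 5)(6 8)

f' r r f' r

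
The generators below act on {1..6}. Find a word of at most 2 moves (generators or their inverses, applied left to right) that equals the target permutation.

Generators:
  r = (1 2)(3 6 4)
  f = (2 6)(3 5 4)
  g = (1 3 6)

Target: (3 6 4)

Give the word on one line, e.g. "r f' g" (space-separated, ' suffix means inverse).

r' r'

  after r': (1 2)(3 4 6)
  after r': (3 6 4)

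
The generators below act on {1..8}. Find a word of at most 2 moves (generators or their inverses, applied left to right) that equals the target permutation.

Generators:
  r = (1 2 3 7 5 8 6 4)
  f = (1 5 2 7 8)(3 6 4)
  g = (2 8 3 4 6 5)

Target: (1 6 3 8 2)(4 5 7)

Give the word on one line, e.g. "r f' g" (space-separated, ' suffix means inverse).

  after r': (1 4 6 8 5 7 3 2)
  after g: (1 6 3 8 2)(4 5 7)

r' g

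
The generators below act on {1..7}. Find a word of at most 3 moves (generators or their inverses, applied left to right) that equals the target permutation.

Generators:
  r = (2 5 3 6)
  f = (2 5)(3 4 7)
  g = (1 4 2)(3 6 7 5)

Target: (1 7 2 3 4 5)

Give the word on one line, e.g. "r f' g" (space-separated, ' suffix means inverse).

  after r': (2 6 3 5)
  after g: (1 4 2 7 5)
  after f: (1 7 2 3 4 5)

r' g f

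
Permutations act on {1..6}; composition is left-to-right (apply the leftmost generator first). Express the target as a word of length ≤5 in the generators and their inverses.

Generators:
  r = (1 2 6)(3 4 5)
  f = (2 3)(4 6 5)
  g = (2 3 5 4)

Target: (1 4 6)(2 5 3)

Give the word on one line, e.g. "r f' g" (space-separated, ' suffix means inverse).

g' g' g' r g'

  after g': (2 4 5 3)
  after g': (2 5)(3 4)
  after g': (2 3 5 4)
  after r: (1 2 4 6)
  after g': (1 4 6)(2 5 3)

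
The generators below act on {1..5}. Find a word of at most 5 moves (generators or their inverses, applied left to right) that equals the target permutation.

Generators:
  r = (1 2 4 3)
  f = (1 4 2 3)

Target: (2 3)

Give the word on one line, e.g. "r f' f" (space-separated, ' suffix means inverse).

  after f': (1 3 2 4)
  after f': (1 2)(3 4)
  after r': (2 3)

f' f' r'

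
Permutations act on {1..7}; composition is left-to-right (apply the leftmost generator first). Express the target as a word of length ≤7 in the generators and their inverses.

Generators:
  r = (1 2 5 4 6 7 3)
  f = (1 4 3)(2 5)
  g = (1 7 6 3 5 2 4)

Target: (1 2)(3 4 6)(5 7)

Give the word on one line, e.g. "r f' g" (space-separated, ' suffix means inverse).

g' f' r r f'

  after g': (1 4 2 5 3 6 7)
  after f': (3 6 7)(4 5)
  after r: (1 2 5 6 3 7)
  after r: (1 5 7 2 4 6)
  after f': (1 2)(3 4 6)(5 7)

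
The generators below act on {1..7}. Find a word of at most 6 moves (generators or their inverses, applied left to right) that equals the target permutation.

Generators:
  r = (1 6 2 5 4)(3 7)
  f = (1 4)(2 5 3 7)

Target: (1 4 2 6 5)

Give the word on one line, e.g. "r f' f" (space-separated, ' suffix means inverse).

  after r: (1 6 2 5 4)(3 7)
  after f': (1 6 7 5)
  after r': (2 6 3 7)(4 5)
  after f': (1 4 2 6 5)

r f' r' f'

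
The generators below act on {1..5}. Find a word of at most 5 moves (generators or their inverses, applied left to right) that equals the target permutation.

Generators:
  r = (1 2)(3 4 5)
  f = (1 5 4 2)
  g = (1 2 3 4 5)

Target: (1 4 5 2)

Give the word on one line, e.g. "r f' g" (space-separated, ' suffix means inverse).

  after g': (1 5 4 3 2)
  after r': (1 4 5 3)
  after g': (1 3 5 2)
  after r': (1 5)(3 4)
  after r': (1 4 5 2)

g' r' g' r' r'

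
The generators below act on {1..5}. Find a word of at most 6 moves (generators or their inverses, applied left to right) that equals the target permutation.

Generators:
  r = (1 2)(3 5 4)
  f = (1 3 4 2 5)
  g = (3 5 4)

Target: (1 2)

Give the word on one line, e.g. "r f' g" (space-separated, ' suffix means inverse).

g' g' r g

  after g': (3 4 5)
  after g': (3 5 4)
  after r: (1 2)(3 4 5)
  after g: (1 2)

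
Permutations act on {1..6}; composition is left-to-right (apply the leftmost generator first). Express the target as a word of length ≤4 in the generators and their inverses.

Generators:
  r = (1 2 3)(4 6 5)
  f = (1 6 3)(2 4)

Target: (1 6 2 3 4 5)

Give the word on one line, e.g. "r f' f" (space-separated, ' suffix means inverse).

r' f'

  after r': (1 3 2)(4 5 6)
  after f': (1 6 2 3 4 5)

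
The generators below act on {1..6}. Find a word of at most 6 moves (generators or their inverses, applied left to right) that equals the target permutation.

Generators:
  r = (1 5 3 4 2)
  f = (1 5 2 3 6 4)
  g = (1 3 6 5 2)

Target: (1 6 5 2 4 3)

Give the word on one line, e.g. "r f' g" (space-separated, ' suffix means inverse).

  after r': (1 2 4 3 5)
  after f': (1 5 4 2 6 3)
  after g': (1 6)(2 3)(4 5)
  after r: (1 6 5 2 4 3)

r' f' g' r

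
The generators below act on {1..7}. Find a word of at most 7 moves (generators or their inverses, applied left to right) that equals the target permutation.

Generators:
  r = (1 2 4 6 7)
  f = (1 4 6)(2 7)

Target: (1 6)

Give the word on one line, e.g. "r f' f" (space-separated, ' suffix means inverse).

r f' r f f

  after r: (1 2 4 6 7)
  after f': (1 7 6 2)
  after r: (4 6)
  after f: (1 4)(2 7)
  after f: (1 6)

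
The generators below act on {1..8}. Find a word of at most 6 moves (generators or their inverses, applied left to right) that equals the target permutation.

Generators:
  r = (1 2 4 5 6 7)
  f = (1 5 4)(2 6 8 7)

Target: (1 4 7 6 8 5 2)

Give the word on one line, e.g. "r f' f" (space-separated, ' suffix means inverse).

  after f': (1 4 5)(2 7 8 6)
  after r': (1 2 6)(5 7 8)
  after r': (2 5 6 7 8 4)
  after f': (1 4 7 6 8 5 2)

f' r' r' f'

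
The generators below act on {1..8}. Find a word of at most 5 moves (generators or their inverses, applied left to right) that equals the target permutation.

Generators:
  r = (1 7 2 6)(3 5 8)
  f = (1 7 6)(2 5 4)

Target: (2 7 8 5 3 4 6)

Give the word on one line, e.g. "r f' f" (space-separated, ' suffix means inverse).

r f' f' r

  after r: (1 7 2 6)(3 5 8)
  after f': (2 7 4 5 8 3)
  after f': (1 6 7 5 8 3 4 2)
  after r: (2 7 8 5 3 4 6)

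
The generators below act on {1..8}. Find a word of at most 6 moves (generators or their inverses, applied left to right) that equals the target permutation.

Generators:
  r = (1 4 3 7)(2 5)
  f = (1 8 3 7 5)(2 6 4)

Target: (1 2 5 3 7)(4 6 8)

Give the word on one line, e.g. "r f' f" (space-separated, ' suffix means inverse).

f' r f' f' f'

  after f': (1 5 7 3 8)(2 4 6)
  after r: (1 2 3 8 4 6 5)
  after f': (1 4 2 8 6 7 3)
  after f': (1 6 3 5 7 8 2)
  after f': (1 2 5 3 7)(4 6 8)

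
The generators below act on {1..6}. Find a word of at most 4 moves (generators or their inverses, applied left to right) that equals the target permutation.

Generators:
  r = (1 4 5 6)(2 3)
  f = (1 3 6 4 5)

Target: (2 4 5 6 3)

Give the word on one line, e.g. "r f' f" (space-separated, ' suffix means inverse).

  after r: (1 4 5 6)(2 3)
  after f: (1 5 4)(2 6 3)
  after r: (1 6 2)
  after r: (2 4 5 6 3)

r f r r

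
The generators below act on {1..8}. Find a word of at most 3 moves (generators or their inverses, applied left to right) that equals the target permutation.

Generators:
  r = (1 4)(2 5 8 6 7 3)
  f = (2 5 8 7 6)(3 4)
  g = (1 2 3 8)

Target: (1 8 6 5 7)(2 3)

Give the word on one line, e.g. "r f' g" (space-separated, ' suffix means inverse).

f f g'

  after f: (2 5 8 7 6)(3 4)
  after f: (2 8 6 5 7)
  after g': (1 8 6 5 7)(2 3)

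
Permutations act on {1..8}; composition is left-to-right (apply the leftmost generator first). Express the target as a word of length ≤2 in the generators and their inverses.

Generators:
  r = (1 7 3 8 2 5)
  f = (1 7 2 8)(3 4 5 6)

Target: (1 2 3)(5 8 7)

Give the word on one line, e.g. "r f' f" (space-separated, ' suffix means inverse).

  after r': (1 5 2 8 3 7)
  after r': (1 2 3)(5 8 7)

r' r'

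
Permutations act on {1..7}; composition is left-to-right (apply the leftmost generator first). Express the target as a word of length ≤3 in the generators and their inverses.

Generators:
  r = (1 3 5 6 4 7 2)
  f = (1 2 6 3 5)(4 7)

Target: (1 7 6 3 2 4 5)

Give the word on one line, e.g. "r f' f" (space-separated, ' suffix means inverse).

r' r'

  after r': (1 2 7 4 6 5 3)
  after r': (1 7 6 3 2 4 5)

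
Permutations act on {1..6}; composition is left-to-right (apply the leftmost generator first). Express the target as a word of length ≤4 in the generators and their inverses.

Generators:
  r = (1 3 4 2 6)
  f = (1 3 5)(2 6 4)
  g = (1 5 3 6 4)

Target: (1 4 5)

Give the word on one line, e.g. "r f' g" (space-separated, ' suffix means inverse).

  after r': (1 6 2 4 3)
  after f: (1 4 5)

r' f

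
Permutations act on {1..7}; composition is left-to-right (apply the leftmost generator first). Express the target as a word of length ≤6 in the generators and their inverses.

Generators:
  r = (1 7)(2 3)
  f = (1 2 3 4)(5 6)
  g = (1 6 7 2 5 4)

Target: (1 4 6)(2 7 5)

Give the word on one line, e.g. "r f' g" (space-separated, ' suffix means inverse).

g g f r' f'

  after g: (1 6 7 2 5 4)
  after g: (1 7 5)(2 4 6)
  after f: (1 7 6 3 4 5 2)
  after r': (2 7 6)(3 4 5)
  after f': (1 4 6)(2 7 5)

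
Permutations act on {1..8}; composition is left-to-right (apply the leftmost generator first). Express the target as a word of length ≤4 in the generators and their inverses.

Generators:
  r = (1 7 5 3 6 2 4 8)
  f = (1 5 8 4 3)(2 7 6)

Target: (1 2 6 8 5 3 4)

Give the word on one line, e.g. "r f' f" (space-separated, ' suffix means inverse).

  after r': (1 8 4 2 6 3 5 7)
  after f: (1 4 7 5 6)(3 8)
  after r': (1 2 6 8 5 3 4)

r' f r'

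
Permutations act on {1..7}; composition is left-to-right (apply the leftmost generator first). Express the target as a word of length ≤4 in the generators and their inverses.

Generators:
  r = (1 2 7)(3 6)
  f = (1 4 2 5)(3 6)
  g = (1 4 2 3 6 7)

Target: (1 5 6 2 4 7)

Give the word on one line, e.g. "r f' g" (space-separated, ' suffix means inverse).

r f r' g'

  after r: (1 2 7)(3 6)
  after f: (1 5)(2 7 4)
  after r': (1 5 7 4)(3 6)
  after g': (1 5 6 2 4 7)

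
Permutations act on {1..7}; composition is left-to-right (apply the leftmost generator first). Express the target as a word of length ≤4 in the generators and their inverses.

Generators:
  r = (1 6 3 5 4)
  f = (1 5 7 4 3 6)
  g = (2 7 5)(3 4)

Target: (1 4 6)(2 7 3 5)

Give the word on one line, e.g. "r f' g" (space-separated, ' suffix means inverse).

g r'

  after g: (2 7 5)(3 4)
  after r': (1 4 6)(2 7 3 5)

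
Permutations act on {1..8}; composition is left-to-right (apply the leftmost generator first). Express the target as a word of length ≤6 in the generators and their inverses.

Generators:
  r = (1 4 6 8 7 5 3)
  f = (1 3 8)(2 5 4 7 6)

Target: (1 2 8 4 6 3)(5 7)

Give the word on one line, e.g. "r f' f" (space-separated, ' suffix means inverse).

r' r' f r f

  after r': (1 3 5 7 8 6 4)
  after r': (1 5 8 4 3 7 6)
  after f: (1 4 8 7 2 5)(3 6)
  after r: (1 6)(2 3 8 5 4 7)
  after f: (1 2 8 4 6 3)(5 7)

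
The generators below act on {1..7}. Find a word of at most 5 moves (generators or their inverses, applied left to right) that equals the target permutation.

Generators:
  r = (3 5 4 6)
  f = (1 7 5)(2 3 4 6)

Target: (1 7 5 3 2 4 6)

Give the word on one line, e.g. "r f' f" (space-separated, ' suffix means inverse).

  after r': (3 6 4 5)
  after r': (3 4)(5 6)
  after f': (1 5 4 2 6 7)
  after f': (1 7 5 3 2 4 6)

r' r' f' f'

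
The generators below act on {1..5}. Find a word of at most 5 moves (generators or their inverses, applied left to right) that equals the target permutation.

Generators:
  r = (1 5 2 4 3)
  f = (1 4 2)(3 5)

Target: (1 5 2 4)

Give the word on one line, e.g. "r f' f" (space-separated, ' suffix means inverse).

f r r r

  after f: (1 4 2)(3 5)
  after r: (1 3 2 5)
  after r: (3 4)
  after r: (1 5 2 4)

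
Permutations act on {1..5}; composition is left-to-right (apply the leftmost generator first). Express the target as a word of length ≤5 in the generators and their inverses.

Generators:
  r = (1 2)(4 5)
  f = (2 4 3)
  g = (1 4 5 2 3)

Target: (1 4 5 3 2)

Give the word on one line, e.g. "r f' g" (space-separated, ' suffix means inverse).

  after r': (1 2)(4 5)
  after f': (1 3 4 5 2)
  after f': (1 4 5 3 2)

r' f' f'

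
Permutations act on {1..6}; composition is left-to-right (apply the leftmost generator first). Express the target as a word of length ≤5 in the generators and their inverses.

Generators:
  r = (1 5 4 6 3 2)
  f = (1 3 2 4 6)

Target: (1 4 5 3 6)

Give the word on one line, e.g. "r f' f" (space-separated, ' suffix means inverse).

  after r: (1 5 4 6 3 2)
  after f: (1 5 6 2 3 4)
  after r: (1 4 5 3 6)

r f r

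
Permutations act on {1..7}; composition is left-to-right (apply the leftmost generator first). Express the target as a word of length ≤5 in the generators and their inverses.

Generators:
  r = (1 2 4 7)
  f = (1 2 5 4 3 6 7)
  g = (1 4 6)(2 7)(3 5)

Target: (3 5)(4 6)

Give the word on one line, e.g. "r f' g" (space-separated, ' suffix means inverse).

  after g: (1 4 6)(2 7)(3 5)
  after r: (1 7 4 6 2)(3 5)
  after r: (3 5)(4 6)

g r r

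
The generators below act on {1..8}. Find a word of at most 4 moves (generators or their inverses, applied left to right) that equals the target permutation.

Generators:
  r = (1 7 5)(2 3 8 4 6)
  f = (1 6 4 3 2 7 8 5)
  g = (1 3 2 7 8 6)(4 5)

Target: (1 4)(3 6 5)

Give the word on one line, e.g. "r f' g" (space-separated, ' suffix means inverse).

g' f

  after g': (1 6 8 7 2 3)(4 5)
  after f: (1 4)(3 6 5)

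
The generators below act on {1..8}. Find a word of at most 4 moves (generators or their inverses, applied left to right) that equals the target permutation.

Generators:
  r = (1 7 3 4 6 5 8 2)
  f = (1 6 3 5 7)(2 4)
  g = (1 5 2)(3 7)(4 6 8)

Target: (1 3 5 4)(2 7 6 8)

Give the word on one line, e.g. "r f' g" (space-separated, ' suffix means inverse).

g f'

  after g: (1 5 2)(3 7)(4 6 8)
  after f': (1 3 5 4)(2 7 6 8)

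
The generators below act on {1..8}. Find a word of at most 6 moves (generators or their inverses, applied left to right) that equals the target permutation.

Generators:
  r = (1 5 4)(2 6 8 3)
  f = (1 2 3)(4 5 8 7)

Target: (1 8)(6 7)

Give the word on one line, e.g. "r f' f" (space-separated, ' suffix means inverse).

r' f' r' f'

  after r': (1 4 5)(2 3 8 6)
  after f': (1 7 8 6)(3 5)
  after r': (1 7 6 4 5 8 2 3)
  after f': (1 8)(6 7)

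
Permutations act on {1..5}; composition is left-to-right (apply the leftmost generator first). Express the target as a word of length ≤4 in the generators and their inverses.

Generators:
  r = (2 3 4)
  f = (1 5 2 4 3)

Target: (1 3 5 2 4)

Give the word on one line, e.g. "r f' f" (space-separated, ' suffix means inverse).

r f' f' r'

  after r: (2 3 4)
  after f': (1 3 2 4 5)
  after f': (1 4)(3 5)
  after r': (1 3 5 2 4)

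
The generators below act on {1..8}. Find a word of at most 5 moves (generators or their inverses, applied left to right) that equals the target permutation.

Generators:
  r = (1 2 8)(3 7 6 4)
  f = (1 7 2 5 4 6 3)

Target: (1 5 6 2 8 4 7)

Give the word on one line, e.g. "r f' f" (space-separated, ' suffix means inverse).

f r' f' r f'

  after f: (1 7 2 5 4 6 3)
  after r': (1 3 8 2 5 6 4 7)
  after f': (1 6 5 4)(3 8 7)
  after r: (1 4 2 8 6 5 3)
  after f': (1 5 6 2 8 4 7)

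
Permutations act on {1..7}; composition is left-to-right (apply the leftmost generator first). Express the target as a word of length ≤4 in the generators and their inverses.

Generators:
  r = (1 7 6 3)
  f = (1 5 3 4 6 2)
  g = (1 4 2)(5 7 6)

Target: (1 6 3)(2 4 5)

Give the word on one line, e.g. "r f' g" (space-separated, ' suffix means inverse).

  after f': (1 2 6 4 3 5)
  after f': (1 6 3)(2 4 5)

f' f'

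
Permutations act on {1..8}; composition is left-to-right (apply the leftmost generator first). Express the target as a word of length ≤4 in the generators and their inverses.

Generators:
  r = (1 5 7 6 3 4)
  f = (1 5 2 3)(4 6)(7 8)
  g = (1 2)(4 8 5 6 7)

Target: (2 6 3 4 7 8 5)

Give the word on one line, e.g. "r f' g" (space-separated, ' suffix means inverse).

  after f: (1 5 2 3)(4 6)(7 8)
  after r': (2 6 3 4 7 8 5)

f r'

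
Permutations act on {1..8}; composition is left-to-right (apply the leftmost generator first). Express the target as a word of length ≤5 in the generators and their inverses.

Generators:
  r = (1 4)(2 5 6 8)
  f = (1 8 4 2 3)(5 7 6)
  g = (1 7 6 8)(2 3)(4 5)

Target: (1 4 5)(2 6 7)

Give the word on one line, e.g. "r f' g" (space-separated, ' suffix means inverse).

  after g: (1 7 6 8)(2 3)(4 5)
  after f: (1 6 4 7 5 2)
  after g: (1 8)(2 7 4 6 5 3)
  after f: (1 4 5)(2 6 7)

g f g f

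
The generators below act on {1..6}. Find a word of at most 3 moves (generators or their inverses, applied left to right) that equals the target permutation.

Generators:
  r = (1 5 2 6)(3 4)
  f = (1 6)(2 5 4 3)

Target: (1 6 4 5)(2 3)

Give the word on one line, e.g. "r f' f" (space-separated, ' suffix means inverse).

f' r f

  after f': (1 6)(2 3 4 5)
  after r: (2 4)(5 6)
  after f: (1 6 4 5)(2 3)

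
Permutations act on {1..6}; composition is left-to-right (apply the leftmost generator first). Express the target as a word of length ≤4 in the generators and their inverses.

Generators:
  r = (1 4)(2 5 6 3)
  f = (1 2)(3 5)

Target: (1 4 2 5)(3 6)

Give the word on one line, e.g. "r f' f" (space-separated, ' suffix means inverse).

  after r': (1 4)(2 3 6 5)
  after f': (1 4 2 5)(3 6)

r' f'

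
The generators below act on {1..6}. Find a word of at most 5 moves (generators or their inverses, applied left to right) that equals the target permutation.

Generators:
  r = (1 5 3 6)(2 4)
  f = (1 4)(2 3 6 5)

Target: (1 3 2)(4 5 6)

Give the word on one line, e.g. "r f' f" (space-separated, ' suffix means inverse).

  after f': (1 4)(2 5 6 3)
  after r: (1 2 3 4 5)
  after f': (1 5 4 6 3)
  after f': (1 6 2 5)(3 4)
  after r': (1 3 2)(4 5 6)

f' r f' f' r'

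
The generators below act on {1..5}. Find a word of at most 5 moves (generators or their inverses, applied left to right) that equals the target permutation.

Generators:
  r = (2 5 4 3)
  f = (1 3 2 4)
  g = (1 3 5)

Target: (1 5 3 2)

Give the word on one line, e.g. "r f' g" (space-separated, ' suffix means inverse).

  after g: (1 3 5)
  after r': (1 4 5)(2 3)
  after f': (1 2)(4 5)
  after r: (1 5 3 2)

g r' f' r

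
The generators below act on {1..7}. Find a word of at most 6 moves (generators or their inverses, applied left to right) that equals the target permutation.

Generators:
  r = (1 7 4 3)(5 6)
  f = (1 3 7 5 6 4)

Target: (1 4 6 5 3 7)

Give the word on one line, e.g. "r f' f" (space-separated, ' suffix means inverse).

r' f r' r' r'

  after r': (1 3 4 7)(5 6)
  after f: (1 7 3)(4 5)
  after r': (4 6 5 7)
  after r': (1 3 4 5)
  after r': (1 4 6 5 3 7)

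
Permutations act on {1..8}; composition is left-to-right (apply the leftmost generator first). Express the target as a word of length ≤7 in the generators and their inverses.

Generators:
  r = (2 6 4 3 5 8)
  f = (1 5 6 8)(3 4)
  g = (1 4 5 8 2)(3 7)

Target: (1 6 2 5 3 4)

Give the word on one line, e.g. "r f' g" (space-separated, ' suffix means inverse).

r' f' r f r

  after r': (2 8 5 3 4 6)
  after f': (1 8)(2 6)(4 5)
  after r: (1 2 4 8)(3 5)
  after f: (1 2 3 6 8 5 4)
  after r: (1 6 2 5 3 4)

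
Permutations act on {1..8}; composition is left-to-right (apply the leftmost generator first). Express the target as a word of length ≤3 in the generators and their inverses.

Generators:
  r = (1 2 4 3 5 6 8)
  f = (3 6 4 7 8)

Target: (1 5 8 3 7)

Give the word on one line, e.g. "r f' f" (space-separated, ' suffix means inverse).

  after r': (1 8 6 5 3 4 2)
  after f: (1 3 7 8 4 2)(5 6)
  after r: (1 5 8 3 7)

r' f r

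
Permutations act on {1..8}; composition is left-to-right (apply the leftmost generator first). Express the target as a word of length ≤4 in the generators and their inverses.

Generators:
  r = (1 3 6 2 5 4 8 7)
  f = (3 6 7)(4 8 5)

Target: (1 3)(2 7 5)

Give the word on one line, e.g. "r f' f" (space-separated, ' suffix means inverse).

  after r': (1 7 8 4 5 2 6 3)
  after f: (1 3)(2 7 5)

r' f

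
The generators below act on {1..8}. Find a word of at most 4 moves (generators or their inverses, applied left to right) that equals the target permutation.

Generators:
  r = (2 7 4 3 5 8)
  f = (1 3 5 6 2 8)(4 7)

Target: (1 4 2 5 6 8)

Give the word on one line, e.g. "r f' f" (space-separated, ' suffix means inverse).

f r'

  after f: (1 3 5 6 2 8)(4 7)
  after r': (1 4 2 5 6 8)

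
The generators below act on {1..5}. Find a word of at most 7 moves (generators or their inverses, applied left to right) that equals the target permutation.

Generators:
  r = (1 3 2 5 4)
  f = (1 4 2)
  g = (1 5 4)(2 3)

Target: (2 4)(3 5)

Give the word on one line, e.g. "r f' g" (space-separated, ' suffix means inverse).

g' r r g' f

  after g': (1 4 5)(2 3)
  after r: (3 5)
  after r: (1 3 4)(2 5)
  after g': (1 2)(3 5)
  after f: (2 4)(3 5)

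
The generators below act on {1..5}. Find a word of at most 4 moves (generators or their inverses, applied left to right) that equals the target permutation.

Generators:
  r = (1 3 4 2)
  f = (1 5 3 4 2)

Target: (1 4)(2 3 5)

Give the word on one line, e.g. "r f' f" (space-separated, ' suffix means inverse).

  after f': (1 2 4 3 5)
  after r: (3 5)
  after r: (1 3 5 4 2)
  after r: (1 4)(2 3 5)

f' r r r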